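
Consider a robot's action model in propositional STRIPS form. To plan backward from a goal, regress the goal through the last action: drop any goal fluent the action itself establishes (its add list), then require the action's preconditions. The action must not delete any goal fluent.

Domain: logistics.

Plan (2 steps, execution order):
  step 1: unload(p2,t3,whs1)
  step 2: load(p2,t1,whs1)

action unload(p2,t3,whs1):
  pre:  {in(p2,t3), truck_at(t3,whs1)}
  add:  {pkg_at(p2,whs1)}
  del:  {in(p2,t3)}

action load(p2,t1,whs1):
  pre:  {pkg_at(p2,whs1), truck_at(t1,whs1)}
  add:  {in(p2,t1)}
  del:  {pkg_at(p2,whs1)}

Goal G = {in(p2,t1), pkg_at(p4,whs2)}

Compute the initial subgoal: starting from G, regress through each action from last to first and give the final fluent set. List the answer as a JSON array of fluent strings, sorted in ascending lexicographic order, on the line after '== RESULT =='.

Work backward from the goal:
  through step 2 (load(p2,t1,whs1)): drop {in(p2,t1)}, keep {pkg_at(p4,whs2)}, require {pkg_at(p2,whs1), truck_at(t1,whs1)}
    → {pkg_at(p2,whs1), pkg_at(p4,whs2), truck_at(t1,whs1)}
  through step 1 (unload(p2,t3,whs1)): drop {pkg_at(p2,whs1)}, keep {pkg_at(p4,whs2), truck_at(t1,whs1)}, require {in(p2,t3), truck_at(t3,whs1)}
    → {in(p2,t3), pkg_at(p4,whs2), truck_at(t1,whs1), truck_at(t3,whs1)}

== RESULT ==
["in(p2,t3)", "pkg_at(p4,whs2)", "truck_at(t1,whs1)", "truck_at(t3,whs1)"]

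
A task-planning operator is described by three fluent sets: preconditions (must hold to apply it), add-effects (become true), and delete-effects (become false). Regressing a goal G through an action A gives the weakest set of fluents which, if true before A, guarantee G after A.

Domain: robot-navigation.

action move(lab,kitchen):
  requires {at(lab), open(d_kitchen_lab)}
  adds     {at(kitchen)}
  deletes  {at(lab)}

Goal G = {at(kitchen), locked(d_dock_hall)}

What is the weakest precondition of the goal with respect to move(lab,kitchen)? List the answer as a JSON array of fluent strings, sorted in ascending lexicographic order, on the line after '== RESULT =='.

Compute (G \ add) ∪ pre:
  G ∩ del = {}  (empty — regression defined)
  G \ add = {at(kitchen), locked(d_dock_hall)} \ {at(kitchen)} = {locked(d_dock_hall)}
  ∪ pre   = {locked(d_dock_hall)} ∪ {at(lab), open(d_kitchen_lab)}
          = {at(lab), locked(d_dock_hall), open(d_kitchen_lab)}

== RESULT ==
["at(lab)", "locked(d_dock_hall)", "open(d_kitchen_lab)"]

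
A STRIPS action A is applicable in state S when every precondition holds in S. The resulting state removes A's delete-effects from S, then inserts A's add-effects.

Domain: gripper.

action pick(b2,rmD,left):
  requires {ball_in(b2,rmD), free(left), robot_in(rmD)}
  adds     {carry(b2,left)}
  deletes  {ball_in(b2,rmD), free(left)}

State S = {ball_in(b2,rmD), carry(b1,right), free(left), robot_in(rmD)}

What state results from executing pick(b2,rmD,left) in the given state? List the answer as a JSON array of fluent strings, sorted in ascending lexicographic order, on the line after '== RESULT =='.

Compute (S \ del) ∪ add:
  pre ⊆ S: {ball_in(b2,rmD), free(left), robot_in(rmD)} ⊆ S  — applicable
  S \ del = {carry(b1,right), robot_in(rmD)}
  ∪ add   = {carry(b1,right), carry(b2,left), robot_in(rmD)}

== RESULT ==
["carry(b1,right)", "carry(b2,left)", "robot_in(rmD)"]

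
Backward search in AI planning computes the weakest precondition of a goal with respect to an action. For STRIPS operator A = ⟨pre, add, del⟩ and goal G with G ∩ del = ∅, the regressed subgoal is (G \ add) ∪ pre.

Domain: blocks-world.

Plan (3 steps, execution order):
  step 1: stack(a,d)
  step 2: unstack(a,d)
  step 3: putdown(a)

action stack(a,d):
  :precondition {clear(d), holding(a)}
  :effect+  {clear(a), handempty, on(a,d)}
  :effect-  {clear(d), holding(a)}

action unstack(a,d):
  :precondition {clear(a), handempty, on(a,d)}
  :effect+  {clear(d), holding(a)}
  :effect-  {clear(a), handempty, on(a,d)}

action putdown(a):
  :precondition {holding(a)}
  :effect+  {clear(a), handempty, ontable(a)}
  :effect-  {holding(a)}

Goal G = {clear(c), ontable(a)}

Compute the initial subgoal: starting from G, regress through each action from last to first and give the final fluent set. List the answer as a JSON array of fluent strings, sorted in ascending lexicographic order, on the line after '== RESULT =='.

Regress step by step:
  through step 3 (putdown(a)): drop {ontable(a)}, keep {clear(c)}, require {holding(a)}
    → {clear(c), holding(a)}
  through step 2 (unstack(a,d)): drop {holding(a)}, keep {clear(c)}, require {clear(a), handempty, on(a,d)}
    → {clear(a), clear(c), handempty, on(a,d)}
  through step 1 (stack(a,d)): drop {clear(a), handempty, on(a,d)}, keep {clear(c)}, require {clear(d), holding(a)}
    → {clear(c), clear(d), holding(a)}

== RESULT ==
["clear(c)", "clear(d)", "holding(a)"]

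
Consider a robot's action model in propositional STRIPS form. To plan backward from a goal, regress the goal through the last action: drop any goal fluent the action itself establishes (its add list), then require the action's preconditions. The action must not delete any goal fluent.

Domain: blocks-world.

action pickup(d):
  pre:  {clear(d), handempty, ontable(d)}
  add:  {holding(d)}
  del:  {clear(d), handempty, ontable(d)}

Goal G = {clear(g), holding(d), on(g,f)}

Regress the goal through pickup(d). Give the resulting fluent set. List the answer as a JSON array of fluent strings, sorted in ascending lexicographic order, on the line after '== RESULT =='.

Regress:
  G ∩ del = {}  (empty — regression defined)
  G \ add = {clear(g), holding(d), on(g,f)} \ {holding(d)} = {clear(g), on(g,f)}
  ∪ pre   = {clear(g), on(g,f)} ∪ {clear(d), handempty, ontable(d)}
          = {clear(d), clear(g), handempty, on(g,f), ontable(d)}

== RESULT ==
["clear(d)", "clear(g)", "handempty", "on(g,f)", "ontable(d)"]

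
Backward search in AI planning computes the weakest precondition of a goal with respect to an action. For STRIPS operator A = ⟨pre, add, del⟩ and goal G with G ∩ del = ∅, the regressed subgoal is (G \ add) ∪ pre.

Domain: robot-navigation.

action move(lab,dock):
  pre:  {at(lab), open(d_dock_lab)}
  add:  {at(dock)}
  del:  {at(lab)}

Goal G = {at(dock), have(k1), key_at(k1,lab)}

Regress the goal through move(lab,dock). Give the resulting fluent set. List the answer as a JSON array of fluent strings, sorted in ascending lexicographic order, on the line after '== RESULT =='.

Regress:
  G ∩ del = {}  (empty — regression defined)
  G \ add = {at(dock), have(k1), key_at(k1,lab)} \ {at(dock)} = {have(k1), key_at(k1,lab)}
  ∪ pre   = {have(k1), key_at(k1,lab)} ∪ {at(lab), open(d_dock_lab)}
          = {at(lab), have(k1), key_at(k1,lab), open(d_dock_lab)}

== RESULT ==
["at(lab)", "have(k1)", "key_at(k1,lab)", "open(d_dock_lab)"]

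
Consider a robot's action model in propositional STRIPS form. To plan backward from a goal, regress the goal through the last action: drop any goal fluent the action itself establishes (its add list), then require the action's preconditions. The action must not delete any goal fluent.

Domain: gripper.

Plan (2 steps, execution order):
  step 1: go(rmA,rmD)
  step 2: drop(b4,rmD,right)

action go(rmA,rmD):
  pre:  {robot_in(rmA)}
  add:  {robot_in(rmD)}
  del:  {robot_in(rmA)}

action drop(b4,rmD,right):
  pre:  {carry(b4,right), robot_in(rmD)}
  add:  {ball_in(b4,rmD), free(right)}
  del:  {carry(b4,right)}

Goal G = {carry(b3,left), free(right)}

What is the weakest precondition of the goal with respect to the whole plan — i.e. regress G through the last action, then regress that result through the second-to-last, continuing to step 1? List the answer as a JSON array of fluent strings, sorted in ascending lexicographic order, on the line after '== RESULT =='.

Regress step by step:
  through step 2 (drop(b4,rmD,right)): drop {free(right)}, keep {carry(b3,left)}, require {carry(b4,right), robot_in(rmD)}
    → {carry(b3,left), carry(b4,right), robot_in(rmD)}
  through step 1 (go(rmA,rmD)): drop {robot_in(rmD)}, keep {carry(b3,left), carry(b4,right)}, require {robot_in(rmA)}
    → {carry(b3,left), carry(b4,right), robot_in(rmA)}

== RESULT ==
["carry(b3,left)", "carry(b4,right)", "robot_in(rmA)"]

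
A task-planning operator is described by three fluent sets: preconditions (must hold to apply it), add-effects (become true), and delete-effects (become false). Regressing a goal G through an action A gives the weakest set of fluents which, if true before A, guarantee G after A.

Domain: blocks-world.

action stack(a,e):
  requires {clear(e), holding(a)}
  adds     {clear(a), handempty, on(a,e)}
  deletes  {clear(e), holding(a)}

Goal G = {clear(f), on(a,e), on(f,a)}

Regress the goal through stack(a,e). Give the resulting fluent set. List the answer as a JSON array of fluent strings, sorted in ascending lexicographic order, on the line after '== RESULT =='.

Regress:
  G ∩ del = {}  (empty — regression defined)
  G \ add = {clear(f), on(a,e), on(f,a)} \ {clear(a), handempty, on(a,e)} = {clear(f), on(f,a)}
  ∪ pre   = {clear(f), on(f,a)} ∪ {clear(e), holding(a)}
          = {clear(e), clear(f), holding(a), on(f,a)}

== RESULT ==
["clear(e)", "clear(f)", "holding(a)", "on(f,a)"]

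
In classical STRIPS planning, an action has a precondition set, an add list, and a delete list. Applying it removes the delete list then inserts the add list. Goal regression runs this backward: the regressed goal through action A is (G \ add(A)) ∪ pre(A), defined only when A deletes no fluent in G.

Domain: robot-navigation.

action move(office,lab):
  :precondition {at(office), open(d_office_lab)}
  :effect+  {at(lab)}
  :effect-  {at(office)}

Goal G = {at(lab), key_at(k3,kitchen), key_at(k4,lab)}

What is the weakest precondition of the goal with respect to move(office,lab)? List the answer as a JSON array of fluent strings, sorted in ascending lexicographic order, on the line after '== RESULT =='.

Regress:
  G ∩ del = {}  (empty — regression defined)
  G \ add = {at(lab), key_at(k3,kitchen), key_at(k4,lab)} \ {at(lab)} = {key_at(k3,kitchen), key_at(k4,lab)}
  ∪ pre   = {key_at(k3,kitchen), key_at(k4,lab)} ∪ {at(office), open(d_office_lab)}
          = {at(office), key_at(k3,kitchen), key_at(k4,lab), open(d_office_lab)}

== RESULT ==
["at(office)", "key_at(k3,kitchen)", "key_at(k4,lab)", "open(d_office_lab)"]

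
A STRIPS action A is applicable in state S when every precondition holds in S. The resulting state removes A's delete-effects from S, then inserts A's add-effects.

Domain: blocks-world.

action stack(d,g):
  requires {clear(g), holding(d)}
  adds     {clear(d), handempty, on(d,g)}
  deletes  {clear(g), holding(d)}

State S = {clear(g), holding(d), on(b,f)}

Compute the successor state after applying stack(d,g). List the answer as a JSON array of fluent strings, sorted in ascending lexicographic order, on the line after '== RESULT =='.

Progress:
  pre ⊆ S: {clear(g), holding(d)} ⊆ S  — applicable
  S \ del = {on(b,f)}
  ∪ add   = {clear(d), handempty, on(b,f), on(d,g)}

== RESULT ==
["clear(d)", "handempty", "on(b,f)", "on(d,g)"]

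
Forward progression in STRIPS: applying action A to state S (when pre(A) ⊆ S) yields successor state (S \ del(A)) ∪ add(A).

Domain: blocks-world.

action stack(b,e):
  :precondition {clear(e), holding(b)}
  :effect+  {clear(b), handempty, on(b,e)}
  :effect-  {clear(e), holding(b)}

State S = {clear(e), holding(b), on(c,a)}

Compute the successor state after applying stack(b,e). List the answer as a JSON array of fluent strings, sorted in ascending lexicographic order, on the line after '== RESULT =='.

Progress:
  pre ⊆ S: {clear(e), holding(b)} ⊆ S  — applicable
  S \ del = {on(c,a)}
  ∪ add   = {clear(b), handempty, on(b,e), on(c,a)}

== RESULT ==
["clear(b)", "handempty", "on(b,e)", "on(c,a)"]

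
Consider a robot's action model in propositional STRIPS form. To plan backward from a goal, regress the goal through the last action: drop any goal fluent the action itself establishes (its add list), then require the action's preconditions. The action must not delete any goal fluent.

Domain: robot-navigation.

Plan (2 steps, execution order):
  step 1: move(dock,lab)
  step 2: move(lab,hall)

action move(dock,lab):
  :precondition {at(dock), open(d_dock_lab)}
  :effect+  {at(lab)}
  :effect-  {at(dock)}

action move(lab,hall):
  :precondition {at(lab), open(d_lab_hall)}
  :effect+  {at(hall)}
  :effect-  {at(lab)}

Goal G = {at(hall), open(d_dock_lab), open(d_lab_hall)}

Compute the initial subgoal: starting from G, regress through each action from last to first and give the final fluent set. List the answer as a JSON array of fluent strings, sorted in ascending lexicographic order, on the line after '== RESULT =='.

Work backward from the goal:
  through step 2 (move(lab,hall)): drop {at(hall)}, keep {open(d_dock_lab), open(d_lab_hall)}, require {at(lab), open(d_lab_hall)}
    → {at(lab), open(d_dock_lab), open(d_lab_hall)}
  through step 1 (move(dock,lab)): drop {at(lab)}, keep {open(d_dock_lab), open(d_lab_hall)}, require {at(dock), open(d_dock_lab)}
    → {at(dock), open(d_dock_lab), open(d_lab_hall)}

== RESULT ==
["at(dock)", "open(d_dock_lab)", "open(d_lab_hall)"]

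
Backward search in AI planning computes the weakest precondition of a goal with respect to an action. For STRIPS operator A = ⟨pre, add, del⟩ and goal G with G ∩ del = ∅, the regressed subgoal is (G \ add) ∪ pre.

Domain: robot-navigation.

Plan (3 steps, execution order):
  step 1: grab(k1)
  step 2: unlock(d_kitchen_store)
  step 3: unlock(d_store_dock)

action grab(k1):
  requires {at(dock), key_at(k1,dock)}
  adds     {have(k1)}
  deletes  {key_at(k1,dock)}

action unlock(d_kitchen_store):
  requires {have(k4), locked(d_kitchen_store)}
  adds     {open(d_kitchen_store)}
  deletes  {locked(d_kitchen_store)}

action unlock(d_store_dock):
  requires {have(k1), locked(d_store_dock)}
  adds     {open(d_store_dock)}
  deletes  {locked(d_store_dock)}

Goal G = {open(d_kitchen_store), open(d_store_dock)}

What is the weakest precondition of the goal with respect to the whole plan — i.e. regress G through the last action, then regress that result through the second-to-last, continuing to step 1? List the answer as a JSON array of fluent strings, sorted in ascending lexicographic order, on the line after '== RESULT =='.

Regress step by step:
  through step 3 (unlock(d_store_dock)): drop {open(d_store_dock)}, keep {open(d_kitchen_store)}, require {have(k1), locked(d_store_dock)}
    → {have(k1), locked(d_store_dock), open(d_kitchen_store)}
  through step 2 (unlock(d_kitchen_store)): drop {open(d_kitchen_store)}, keep {have(k1), locked(d_store_dock)}, require {have(k4), locked(d_kitchen_store)}
    → {have(k1), have(k4), locked(d_kitchen_store), locked(d_store_dock)}
  through step 1 (grab(k1)): drop {have(k1)}, keep {have(k4), locked(d_kitchen_store), locked(d_store_dock)}, require {at(dock), key_at(k1,dock)}
    → {at(dock), have(k4), key_at(k1,dock), locked(d_kitchen_store), locked(d_store_dock)}

== RESULT ==
["at(dock)", "have(k4)", "key_at(k1,dock)", "locked(d_kitchen_store)", "locked(d_store_dock)"]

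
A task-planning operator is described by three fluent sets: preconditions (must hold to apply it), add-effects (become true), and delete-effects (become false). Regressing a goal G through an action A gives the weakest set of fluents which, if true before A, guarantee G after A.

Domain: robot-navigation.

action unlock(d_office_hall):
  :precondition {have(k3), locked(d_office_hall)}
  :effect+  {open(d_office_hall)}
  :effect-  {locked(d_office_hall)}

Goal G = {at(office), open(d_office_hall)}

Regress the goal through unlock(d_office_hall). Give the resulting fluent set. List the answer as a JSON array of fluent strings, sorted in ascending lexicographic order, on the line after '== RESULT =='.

Compute (G \ add) ∪ pre:
  G ∩ del = {}  (empty — regression defined)
  G \ add = {at(office), open(d_office_hall)} \ {open(d_office_hall)} = {at(office)}
  ∪ pre   = {at(office)} ∪ {have(k3), locked(d_office_hall)}
          = {at(office), have(k3), locked(d_office_hall)}

== RESULT ==
["at(office)", "have(k3)", "locked(d_office_hall)"]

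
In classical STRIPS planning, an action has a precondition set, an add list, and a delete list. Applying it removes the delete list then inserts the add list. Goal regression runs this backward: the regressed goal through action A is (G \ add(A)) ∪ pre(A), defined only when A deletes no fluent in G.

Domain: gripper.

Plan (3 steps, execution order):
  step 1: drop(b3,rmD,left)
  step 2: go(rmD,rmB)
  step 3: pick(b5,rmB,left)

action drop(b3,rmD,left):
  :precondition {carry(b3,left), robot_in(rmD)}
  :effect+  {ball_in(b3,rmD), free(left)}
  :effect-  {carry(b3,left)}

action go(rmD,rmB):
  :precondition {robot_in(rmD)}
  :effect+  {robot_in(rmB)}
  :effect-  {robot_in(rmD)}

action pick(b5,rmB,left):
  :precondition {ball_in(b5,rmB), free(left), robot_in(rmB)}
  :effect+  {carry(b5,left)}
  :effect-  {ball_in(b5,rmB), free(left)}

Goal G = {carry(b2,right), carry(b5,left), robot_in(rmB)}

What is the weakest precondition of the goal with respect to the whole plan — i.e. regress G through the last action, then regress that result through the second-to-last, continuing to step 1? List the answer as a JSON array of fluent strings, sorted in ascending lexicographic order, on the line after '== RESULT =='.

Regress step by step:
  through step 3 (pick(b5,rmB,left)): drop {carry(b5,left)}, keep {carry(b2,right), robot_in(rmB)}, require {ball_in(b5,rmB), free(left), robot_in(rmB)}
    → {ball_in(b5,rmB), carry(b2,right), free(left), robot_in(rmB)}
  through step 2 (go(rmD,rmB)): drop {robot_in(rmB)}, keep {ball_in(b5,rmB), carry(b2,right), free(left)}, require {robot_in(rmD)}
    → {ball_in(b5,rmB), carry(b2,right), free(left), robot_in(rmD)}
  through step 1 (drop(b3,rmD,left)): drop {free(left)}, keep {ball_in(b5,rmB), carry(b2,right), robot_in(rmD)}, require {carry(b3,left), robot_in(rmD)}
    → {ball_in(b5,rmB), carry(b2,right), carry(b3,left), robot_in(rmD)}

== RESULT ==
["ball_in(b5,rmB)", "carry(b2,right)", "carry(b3,left)", "robot_in(rmD)"]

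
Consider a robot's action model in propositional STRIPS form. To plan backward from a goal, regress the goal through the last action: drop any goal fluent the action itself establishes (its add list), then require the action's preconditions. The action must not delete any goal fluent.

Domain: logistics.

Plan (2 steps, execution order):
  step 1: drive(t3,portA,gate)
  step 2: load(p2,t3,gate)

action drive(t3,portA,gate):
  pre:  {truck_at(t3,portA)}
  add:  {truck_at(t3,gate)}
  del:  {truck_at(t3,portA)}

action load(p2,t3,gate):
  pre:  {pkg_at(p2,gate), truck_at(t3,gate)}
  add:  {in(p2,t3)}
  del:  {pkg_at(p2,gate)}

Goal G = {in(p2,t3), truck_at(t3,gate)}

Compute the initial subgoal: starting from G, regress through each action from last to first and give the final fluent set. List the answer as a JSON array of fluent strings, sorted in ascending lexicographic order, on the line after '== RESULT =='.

Regress step by step:
  through step 2 (load(p2,t3,gate)): drop {in(p2,t3)}, keep {truck_at(t3,gate)}, require {pkg_at(p2,gate), truck_at(t3,gate)}
    → {pkg_at(p2,gate), truck_at(t3,gate)}
  through step 1 (drive(t3,portA,gate)): drop {truck_at(t3,gate)}, keep {pkg_at(p2,gate)}, require {truck_at(t3,portA)}
    → {pkg_at(p2,gate), truck_at(t3,portA)}

== RESULT ==
["pkg_at(p2,gate)", "truck_at(t3,portA)"]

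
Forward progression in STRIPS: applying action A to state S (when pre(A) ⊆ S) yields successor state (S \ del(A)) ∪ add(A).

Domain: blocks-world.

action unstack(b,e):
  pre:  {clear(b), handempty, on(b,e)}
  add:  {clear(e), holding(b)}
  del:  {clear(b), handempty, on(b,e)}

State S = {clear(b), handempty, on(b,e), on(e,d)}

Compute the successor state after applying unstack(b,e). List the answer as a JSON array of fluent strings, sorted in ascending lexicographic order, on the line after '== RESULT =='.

Compute (S \ del) ∪ add:
  pre ⊆ S: {clear(b), handempty, on(b,e)} ⊆ S  — applicable
  S \ del = {on(e,d)}
  ∪ add   = {clear(e), holding(b), on(e,d)}

== RESULT ==
["clear(e)", "holding(b)", "on(e,d)"]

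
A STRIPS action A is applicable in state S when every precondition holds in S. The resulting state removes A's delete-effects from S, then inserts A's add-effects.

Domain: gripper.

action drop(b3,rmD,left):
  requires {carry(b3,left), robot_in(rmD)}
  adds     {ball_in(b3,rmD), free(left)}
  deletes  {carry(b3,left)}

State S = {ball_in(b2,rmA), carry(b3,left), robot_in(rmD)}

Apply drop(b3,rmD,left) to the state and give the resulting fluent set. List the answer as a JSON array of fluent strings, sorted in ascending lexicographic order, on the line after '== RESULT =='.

Progress:
  pre ⊆ S: {carry(b3,left), robot_in(rmD)} ⊆ S  — applicable
  S \ del = {ball_in(b2,rmA), robot_in(rmD)}
  ∪ add   = {ball_in(b2,rmA), ball_in(b3,rmD), free(left), robot_in(rmD)}

== RESULT ==
["ball_in(b2,rmA)", "ball_in(b3,rmD)", "free(left)", "robot_in(rmD)"]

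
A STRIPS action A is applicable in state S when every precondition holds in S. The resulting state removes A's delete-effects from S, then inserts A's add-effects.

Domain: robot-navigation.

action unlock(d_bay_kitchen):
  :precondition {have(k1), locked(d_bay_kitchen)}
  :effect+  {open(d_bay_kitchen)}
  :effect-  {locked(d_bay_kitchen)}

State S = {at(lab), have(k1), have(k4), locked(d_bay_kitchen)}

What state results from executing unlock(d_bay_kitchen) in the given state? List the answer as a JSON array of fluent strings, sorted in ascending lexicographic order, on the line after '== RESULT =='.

Progress:
  pre ⊆ S: {have(k1), locked(d_bay_kitchen)} ⊆ S  — applicable
  S \ del = {at(lab), have(k1), have(k4)}
  ∪ add   = {at(lab), have(k1), have(k4), open(d_bay_kitchen)}

== RESULT ==
["at(lab)", "have(k1)", "have(k4)", "open(d_bay_kitchen)"]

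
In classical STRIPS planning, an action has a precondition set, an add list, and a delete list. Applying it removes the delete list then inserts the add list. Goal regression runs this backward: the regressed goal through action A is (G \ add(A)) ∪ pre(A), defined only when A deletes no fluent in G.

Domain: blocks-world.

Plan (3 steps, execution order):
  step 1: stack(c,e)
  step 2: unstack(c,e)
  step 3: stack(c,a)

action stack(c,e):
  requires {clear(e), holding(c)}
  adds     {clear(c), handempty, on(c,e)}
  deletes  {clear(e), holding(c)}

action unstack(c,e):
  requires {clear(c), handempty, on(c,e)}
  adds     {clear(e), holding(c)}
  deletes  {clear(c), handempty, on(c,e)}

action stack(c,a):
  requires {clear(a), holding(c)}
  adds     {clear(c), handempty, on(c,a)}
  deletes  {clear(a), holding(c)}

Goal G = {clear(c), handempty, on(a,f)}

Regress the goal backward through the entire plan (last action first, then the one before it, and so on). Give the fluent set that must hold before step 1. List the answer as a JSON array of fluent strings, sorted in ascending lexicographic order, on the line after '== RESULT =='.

Work backward from the goal:
  through step 3 (stack(c,a)): drop {clear(c), handempty}, keep {on(a,f)}, require {clear(a), holding(c)}
    → {clear(a), holding(c), on(a,f)}
  through step 2 (unstack(c,e)): drop {holding(c)}, keep {clear(a), on(a,f)}, require {clear(c), handempty, on(c,e)}
    → {clear(a), clear(c), handempty, on(a,f), on(c,e)}
  through step 1 (stack(c,e)): drop {clear(c), handempty, on(c,e)}, keep {clear(a), on(a,f)}, require {clear(e), holding(c)}
    → {clear(a), clear(e), holding(c), on(a,f)}

== RESULT ==
["clear(a)", "clear(e)", "holding(c)", "on(a,f)"]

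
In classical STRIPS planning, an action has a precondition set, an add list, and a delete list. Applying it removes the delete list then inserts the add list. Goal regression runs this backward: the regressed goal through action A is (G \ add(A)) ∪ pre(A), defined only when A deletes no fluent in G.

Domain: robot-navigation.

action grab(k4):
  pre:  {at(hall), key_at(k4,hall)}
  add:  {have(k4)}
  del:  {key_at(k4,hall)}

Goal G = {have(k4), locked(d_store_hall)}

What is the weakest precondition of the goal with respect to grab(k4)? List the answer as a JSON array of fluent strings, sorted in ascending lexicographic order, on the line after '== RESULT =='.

Regress:
  G ∩ del = {}  (empty — regression defined)
  G \ add = {have(k4), locked(d_store_hall)} \ {have(k4)} = {locked(d_store_hall)}
  ∪ pre   = {locked(d_store_hall)} ∪ {at(hall), key_at(k4,hall)}
          = {at(hall), key_at(k4,hall), locked(d_store_hall)}

== RESULT ==
["at(hall)", "key_at(k4,hall)", "locked(d_store_hall)"]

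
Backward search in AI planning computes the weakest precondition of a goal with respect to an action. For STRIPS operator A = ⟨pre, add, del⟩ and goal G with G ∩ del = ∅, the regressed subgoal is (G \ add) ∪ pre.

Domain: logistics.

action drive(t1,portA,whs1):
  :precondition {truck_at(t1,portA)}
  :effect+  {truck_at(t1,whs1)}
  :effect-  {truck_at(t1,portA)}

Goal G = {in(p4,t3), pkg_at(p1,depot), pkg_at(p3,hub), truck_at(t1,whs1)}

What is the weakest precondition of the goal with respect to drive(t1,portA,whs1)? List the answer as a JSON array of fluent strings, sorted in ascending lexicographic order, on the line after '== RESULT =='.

Regress:
  G ∩ del = {}  (empty — regression defined)
  G \ add = {in(p4,t3), pkg_at(p1,depot), pkg_at(p3,hub), truck_at(t1,whs1)} \ {truck_at(t1,whs1)} = {in(p4,t3), pkg_at(p1,depot), pkg_at(p3,hub)}
  ∪ pre   = {in(p4,t3), pkg_at(p1,depot), pkg_at(p3,hub)} ∪ {truck_at(t1,portA)}
          = {in(p4,t3), pkg_at(p1,depot), pkg_at(p3,hub), truck_at(t1,portA)}

== RESULT ==
["in(p4,t3)", "pkg_at(p1,depot)", "pkg_at(p3,hub)", "truck_at(t1,portA)"]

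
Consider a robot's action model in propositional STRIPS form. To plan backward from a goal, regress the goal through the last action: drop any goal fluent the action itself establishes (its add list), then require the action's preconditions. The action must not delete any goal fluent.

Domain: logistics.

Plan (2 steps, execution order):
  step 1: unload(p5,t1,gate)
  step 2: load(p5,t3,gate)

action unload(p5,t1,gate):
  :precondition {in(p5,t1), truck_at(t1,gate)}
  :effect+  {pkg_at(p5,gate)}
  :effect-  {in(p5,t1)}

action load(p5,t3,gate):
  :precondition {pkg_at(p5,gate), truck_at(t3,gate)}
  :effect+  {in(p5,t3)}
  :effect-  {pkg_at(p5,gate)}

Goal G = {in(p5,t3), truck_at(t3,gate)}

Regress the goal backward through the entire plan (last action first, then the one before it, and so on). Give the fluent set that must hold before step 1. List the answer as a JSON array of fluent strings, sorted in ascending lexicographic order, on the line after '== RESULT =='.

Regress step by step:
  through step 2 (load(p5,t3,gate)): drop {in(p5,t3)}, keep {truck_at(t3,gate)}, require {pkg_at(p5,gate), truck_at(t3,gate)}
    → {pkg_at(p5,gate), truck_at(t3,gate)}
  through step 1 (unload(p5,t1,gate)): drop {pkg_at(p5,gate)}, keep {truck_at(t3,gate)}, require {in(p5,t1), truck_at(t1,gate)}
    → {in(p5,t1), truck_at(t1,gate), truck_at(t3,gate)}

== RESULT ==
["in(p5,t1)", "truck_at(t1,gate)", "truck_at(t3,gate)"]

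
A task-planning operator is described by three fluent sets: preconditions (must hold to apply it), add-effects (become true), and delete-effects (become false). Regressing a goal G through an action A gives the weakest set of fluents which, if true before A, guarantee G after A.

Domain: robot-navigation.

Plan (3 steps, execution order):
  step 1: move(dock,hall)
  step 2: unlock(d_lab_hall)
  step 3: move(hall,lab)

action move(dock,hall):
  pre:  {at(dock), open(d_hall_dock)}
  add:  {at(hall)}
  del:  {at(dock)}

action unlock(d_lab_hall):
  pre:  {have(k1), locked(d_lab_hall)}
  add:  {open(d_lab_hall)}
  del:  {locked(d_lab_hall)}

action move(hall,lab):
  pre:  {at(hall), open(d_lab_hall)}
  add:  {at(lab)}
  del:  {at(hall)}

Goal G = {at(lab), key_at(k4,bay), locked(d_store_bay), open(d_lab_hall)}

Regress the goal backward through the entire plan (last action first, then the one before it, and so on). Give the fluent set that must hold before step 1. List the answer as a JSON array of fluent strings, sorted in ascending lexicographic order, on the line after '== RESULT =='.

Regress step by step:
  through step 3 (move(hall,lab)): drop {at(lab)}, keep {key_at(k4,bay), locked(d_store_bay), open(d_lab_hall)}, require {at(hall), open(d_lab_hall)}
    → {at(hall), key_at(k4,bay), locked(d_store_bay), open(d_lab_hall)}
  through step 2 (unlock(d_lab_hall)): drop {open(d_lab_hall)}, keep {at(hall), key_at(k4,bay), locked(d_store_bay)}, require {have(k1), locked(d_lab_hall)}
    → {at(hall), have(k1), key_at(k4,bay), locked(d_lab_hall), locked(d_store_bay)}
  through step 1 (move(dock,hall)): drop {at(hall)}, keep {have(k1), key_at(k4,bay), locked(d_lab_hall), locked(d_store_bay)}, require {at(dock), open(d_hall_dock)}
    → {at(dock), have(k1), key_at(k4,bay), locked(d_lab_hall), locked(d_store_bay), open(d_hall_dock)}

== RESULT ==
["at(dock)", "have(k1)", "key_at(k4,bay)", "locked(d_lab_hall)", "locked(d_store_bay)", "open(d_hall_dock)"]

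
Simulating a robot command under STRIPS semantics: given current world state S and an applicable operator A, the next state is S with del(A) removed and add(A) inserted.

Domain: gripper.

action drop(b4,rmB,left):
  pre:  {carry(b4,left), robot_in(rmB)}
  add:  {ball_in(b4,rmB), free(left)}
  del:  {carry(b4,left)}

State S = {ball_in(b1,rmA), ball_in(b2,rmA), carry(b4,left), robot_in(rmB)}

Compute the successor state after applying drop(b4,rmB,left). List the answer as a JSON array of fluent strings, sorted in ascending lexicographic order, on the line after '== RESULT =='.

Compute (S \ del) ∪ add:
  pre ⊆ S: {carry(b4,left), robot_in(rmB)} ⊆ S  — applicable
  S \ del = {ball_in(b1,rmA), ball_in(b2,rmA), robot_in(rmB)}
  ∪ add   = {ball_in(b1,rmA), ball_in(b2,rmA), ball_in(b4,rmB), free(left), robot_in(rmB)}

== RESULT ==
["ball_in(b1,rmA)", "ball_in(b2,rmA)", "ball_in(b4,rmB)", "free(left)", "robot_in(rmB)"]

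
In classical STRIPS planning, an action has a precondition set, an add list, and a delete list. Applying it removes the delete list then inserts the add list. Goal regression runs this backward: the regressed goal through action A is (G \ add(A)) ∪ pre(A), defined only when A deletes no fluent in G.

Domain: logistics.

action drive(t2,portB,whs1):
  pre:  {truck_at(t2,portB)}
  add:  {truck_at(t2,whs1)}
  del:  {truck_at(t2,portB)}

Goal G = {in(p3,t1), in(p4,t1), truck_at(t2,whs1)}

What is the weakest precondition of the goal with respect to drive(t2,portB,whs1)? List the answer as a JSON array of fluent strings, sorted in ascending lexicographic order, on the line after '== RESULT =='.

Compute (G \ add) ∪ pre:
  G ∩ del = {}  (empty — regression defined)
  G \ add = {in(p3,t1), in(p4,t1), truck_at(t2,whs1)} \ {truck_at(t2,whs1)} = {in(p3,t1), in(p4,t1)}
  ∪ pre   = {in(p3,t1), in(p4,t1)} ∪ {truck_at(t2,portB)}
          = {in(p3,t1), in(p4,t1), truck_at(t2,portB)}

== RESULT ==
["in(p3,t1)", "in(p4,t1)", "truck_at(t2,portB)"]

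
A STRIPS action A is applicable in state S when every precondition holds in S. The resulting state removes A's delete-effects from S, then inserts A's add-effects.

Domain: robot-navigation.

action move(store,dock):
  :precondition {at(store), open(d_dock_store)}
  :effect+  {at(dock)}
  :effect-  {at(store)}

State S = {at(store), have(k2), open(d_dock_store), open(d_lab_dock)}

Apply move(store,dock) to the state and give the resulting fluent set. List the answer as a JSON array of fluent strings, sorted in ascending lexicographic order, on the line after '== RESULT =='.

Compute (S \ del) ∪ add:
  pre ⊆ S: {at(store), open(d_dock_store)} ⊆ S  — applicable
  S \ del = {have(k2), open(d_dock_store), open(d_lab_dock)}
  ∪ add   = {at(dock), have(k2), open(d_dock_store), open(d_lab_dock)}

== RESULT ==
["at(dock)", "have(k2)", "open(d_dock_store)", "open(d_lab_dock)"]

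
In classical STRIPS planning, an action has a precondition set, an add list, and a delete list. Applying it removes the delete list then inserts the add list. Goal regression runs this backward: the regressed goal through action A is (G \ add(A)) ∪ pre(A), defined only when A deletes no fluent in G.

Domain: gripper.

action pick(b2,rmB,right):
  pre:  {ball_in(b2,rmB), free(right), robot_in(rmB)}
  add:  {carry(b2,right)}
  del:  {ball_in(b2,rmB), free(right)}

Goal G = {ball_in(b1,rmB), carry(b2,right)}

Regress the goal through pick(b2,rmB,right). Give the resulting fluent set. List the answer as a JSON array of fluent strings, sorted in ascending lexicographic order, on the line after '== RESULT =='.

Regress:
  G ∩ del = {}  (empty — regression defined)
  G \ add = {ball_in(b1,rmB), carry(b2,right)} \ {carry(b2,right)} = {ball_in(b1,rmB)}
  ∪ pre   = {ball_in(b1,rmB)} ∪ {ball_in(b2,rmB), free(right), robot_in(rmB)}
          = {ball_in(b1,rmB), ball_in(b2,rmB), free(right), robot_in(rmB)}

== RESULT ==
["ball_in(b1,rmB)", "ball_in(b2,rmB)", "free(right)", "robot_in(rmB)"]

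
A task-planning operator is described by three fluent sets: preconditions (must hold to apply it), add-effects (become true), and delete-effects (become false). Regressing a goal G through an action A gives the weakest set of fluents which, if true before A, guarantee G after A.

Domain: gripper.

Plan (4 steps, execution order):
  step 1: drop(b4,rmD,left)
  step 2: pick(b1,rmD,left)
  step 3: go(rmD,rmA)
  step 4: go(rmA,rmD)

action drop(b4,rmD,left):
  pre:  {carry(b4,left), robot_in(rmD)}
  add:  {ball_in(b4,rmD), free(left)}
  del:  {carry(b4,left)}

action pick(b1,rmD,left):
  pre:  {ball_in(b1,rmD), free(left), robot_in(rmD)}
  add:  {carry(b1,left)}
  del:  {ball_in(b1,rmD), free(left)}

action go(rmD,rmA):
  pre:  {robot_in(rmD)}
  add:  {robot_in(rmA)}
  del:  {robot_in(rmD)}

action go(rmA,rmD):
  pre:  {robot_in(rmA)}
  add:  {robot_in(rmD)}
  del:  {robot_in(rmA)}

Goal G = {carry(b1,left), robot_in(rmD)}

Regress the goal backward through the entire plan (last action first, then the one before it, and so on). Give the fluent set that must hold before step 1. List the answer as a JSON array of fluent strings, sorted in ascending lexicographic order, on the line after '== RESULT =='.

Work backward from the goal:
  through step 4 (go(rmA,rmD)): drop {robot_in(rmD)}, keep {carry(b1,left)}, require {robot_in(rmA)}
    → {carry(b1,left), robot_in(rmA)}
  through step 3 (go(rmD,rmA)): drop {robot_in(rmA)}, keep {carry(b1,left)}, require {robot_in(rmD)}
    → {carry(b1,left), robot_in(rmD)}
  through step 2 (pick(b1,rmD,left)): drop {carry(b1,left)}, keep {robot_in(rmD)}, require {ball_in(b1,rmD), free(left), robot_in(rmD)}
    → {ball_in(b1,rmD), free(left), robot_in(rmD)}
  through step 1 (drop(b4,rmD,left)): drop {free(left)}, keep {ball_in(b1,rmD), robot_in(rmD)}, require {carry(b4,left), robot_in(rmD)}
    → {ball_in(b1,rmD), carry(b4,left), robot_in(rmD)}

== RESULT ==
["ball_in(b1,rmD)", "carry(b4,left)", "robot_in(rmD)"]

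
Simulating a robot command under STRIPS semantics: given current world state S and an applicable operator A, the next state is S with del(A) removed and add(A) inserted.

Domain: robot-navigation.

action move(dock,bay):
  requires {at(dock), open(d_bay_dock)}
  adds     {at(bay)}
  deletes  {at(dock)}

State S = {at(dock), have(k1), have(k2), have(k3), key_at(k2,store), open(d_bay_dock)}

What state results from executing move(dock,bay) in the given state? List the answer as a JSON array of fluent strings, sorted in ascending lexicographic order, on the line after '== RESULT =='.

Progress:
  pre ⊆ S: {at(dock), open(d_bay_dock)} ⊆ S  — applicable
  S \ del = {have(k1), have(k2), have(k3), key_at(k2,store), open(d_bay_dock)}
  ∪ add   = {at(bay), have(k1), have(k2), have(k3), key_at(k2,store), open(d_bay_dock)}

== RESULT ==
["at(bay)", "have(k1)", "have(k2)", "have(k3)", "key_at(k2,store)", "open(d_bay_dock)"]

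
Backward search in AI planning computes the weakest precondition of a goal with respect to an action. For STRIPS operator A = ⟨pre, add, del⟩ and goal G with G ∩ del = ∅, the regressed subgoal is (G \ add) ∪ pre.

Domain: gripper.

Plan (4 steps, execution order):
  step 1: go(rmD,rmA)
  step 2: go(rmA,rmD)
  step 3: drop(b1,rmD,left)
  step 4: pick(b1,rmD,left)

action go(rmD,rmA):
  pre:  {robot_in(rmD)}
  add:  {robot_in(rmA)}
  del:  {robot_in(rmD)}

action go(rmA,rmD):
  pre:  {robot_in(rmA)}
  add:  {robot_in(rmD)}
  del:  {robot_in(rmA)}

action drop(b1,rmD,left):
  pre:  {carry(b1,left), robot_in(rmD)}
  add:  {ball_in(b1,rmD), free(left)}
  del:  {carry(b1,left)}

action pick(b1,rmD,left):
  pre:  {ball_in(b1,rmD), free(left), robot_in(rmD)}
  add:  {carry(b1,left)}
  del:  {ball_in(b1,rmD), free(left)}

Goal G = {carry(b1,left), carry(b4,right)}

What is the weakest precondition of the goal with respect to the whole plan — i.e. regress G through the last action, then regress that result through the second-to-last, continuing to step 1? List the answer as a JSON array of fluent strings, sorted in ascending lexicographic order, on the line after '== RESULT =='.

Regress step by step:
  through step 4 (pick(b1,rmD,left)): drop {carry(b1,left)}, keep {carry(b4,right)}, require {ball_in(b1,rmD), free(left), robot_in(rmD)}
    → {ball_in(b1,rmD), carry(b4,right), free(left), robot_in(rmD)}
  through step 3 (drop(b1,rmD,left)): drop {ball_in(b1,rmD), free(left)}, keep {carry(b4,right), robot_in(rmD)}, require {carry(b1,left), robot_in(rmD)}
    → {carry(b1,left), carry(b4,right), robot_in(rmD)}
  through step 2 (go(rmA,rmD)): drop {robot_in(rmD)}, keep {carry(b1,left), carry(b4,right)}, require {robot_in(rmA)}
    → {carry(b1,left), carry(b4,right), robot_in(rmA)}
  through step 1 (go(rmD,rmA)): drop {robot_in(rmA)}, keep {carry(b1,left), carry(b4,right)}, require {robot_in(rmD)}
    → {carry(b1,left), carry(b4,right), robot_in(rmD)}

== RESULT ==
["carry(b1,left)", "carry(b4,right)", "robot_in(rmD)"]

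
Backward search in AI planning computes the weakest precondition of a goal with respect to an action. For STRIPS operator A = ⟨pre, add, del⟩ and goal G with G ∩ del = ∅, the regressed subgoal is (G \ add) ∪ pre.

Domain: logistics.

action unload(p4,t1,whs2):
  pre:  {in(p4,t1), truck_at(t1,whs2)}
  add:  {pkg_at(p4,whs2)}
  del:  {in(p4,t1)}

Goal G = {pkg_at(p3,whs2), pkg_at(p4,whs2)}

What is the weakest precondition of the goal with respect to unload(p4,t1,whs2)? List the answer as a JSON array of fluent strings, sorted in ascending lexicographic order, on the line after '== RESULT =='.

Compute (G \ add) ∪ pre:
  G ∩ del = {}  (empty — regression defined)
  G \ add = {pkg_at(p3,whs2), pkg_at(p4,whs2)} \ {pkg_at(p4,whs2)} = {pkg_at(p3,whs2)}
  ∪ pre   = {pkg_at(p3,whs2)} ∪ {in(p4,t1), truck_at(t1,whs2)}
          = {in(p4,t1), pkg_at(p3,whs2), truck_at(t1,whs2)}

== RESULT ==
["in(p4,t1)", "pkg_at(p3,whs2)", "truck_at(t1,whs2)"]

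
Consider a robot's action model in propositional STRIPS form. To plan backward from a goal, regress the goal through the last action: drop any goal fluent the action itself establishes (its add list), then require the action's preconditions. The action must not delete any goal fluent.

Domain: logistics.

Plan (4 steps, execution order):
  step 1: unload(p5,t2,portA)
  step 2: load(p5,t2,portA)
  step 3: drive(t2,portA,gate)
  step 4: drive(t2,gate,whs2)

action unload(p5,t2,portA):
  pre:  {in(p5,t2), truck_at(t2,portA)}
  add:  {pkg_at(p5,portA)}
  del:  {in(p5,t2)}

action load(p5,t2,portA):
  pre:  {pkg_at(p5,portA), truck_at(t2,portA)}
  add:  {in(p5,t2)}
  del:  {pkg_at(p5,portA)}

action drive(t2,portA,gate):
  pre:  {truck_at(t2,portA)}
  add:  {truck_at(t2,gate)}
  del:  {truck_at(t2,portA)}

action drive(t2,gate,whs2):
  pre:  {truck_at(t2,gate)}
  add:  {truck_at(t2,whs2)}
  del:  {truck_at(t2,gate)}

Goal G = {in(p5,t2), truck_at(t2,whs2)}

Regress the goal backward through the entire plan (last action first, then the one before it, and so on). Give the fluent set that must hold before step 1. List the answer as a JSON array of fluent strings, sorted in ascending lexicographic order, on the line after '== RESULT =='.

Work backward from the goal:
  through step 4 (drive(t2,gate,whs2)): drop {truck_at(t2,whs2)}, keep {in(p5,t2)}, require {truck_at(t2,gate)}
    → {in(p5,t2), truck_at(t2,gate)}
  through step 3 (drive(t2,portA,gate)): drop {truck_at(t2,gate)}, keep {in(p5,t2)}, require {truck_at(t2,portA)}
    → {in(p5,t2), truck_at(t2,portA)}
  through step 2 (load(p5,t2,portA)): drop {in(p5,t2)}, keep {truck_at(t2,portA)}, require {pkg_at(p5,portA), truck_at(t2,portA)}
    → {pkg_at(p5,portA), truck_at(t2,portA)}
  through step 1 (unload(p5,t2,portA)): drop {pkg_at(p5,portA)}, keep {truck_at(t2,portA)}, require {in(p5,t2), truck_at(t2,portA)}
    → {in(p5,t2), truck_at(t2,portA)}

== RESULT ==
["in(p5,t2)", "truck_at(t2,portA)"]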